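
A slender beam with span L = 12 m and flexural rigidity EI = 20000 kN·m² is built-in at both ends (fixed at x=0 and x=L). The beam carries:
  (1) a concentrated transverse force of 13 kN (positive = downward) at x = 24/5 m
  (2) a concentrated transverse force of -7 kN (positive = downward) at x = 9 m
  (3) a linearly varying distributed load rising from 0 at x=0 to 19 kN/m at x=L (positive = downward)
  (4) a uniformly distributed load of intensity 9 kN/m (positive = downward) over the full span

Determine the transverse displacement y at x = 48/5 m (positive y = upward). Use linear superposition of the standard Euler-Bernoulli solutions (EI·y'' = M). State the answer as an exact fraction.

y(48/5) = -13955661/625000000 m

Load 1 — point force P=13 kN at a=24/5 m (b=L-a=36/5):
  y_1 = -Pa²(L-x)²(3bL-(3b+a)(L-x))/(6L³EI)  [x>a] = -13·(24/5)²·(12-(48/5))²·(3·(36/5)·12-(3·(36/5)+(24/5))·(12-(48/5)))/(6·12³·20000) = -15912/9765625 m
Load 2 — point force P=-7 kN at a=9 m (b=L-a=3):
  y_2 = -Pa²(L-x)²(3bL-(3b+a)(L-x))/(6L³EI)  [x>a] = -(-7)·9²·(12-(48/5))²·(3·3·12-(3·3+9)·(12-(48/5)))/(6·12³·20000) = 5103/5000000 m
Load 3 — triangular load w₀=19 kN/m (0→w₀ over full span):
  y_3 = -w₀x²(L-x)²(x+2L)/(120LEI) = -19·(48/5)²·(12-(48/5))²·((48/5)+2·12)/(120·12·20000) = -114912/9765625 m
Load 4 — uniform load w=9 kN/m over full span:
  y_4 = -wx²(L-x)²/(24EI) = -9·(48/5)²·(12-(48/5))²/(24·20000) = -3888/390625 m
Superposition: y = Σ y_i = -13955661/625000000 m ≈ -0.022329 m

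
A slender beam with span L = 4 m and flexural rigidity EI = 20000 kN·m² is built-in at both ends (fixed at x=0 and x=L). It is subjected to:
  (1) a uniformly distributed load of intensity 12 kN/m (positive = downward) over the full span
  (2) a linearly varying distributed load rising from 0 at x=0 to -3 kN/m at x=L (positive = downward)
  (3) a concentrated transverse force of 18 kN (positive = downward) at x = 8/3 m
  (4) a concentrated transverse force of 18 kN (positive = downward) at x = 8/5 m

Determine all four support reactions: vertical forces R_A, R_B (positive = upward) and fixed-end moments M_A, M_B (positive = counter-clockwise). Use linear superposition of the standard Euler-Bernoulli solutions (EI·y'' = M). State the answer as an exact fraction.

R_A = 14449/375 kN, M_A = 11288/375 kN·m, R_B = 14801/375 kN, M_B = -11692/375 kN·m

Load 1 — uniform load w=12 kN/m over full span:
  R_A = wL/2 = 12·4/2 = 24 kN
  M_A = wL²/12 = 12·4²/12 = 16 kN·m
  R_B = wL/2 = 12·4/2 = 24 kN
  M_B = -wL²/12 = -12·4²/12 = -16 kN·m
Load 2 — triangular load w₀=-3 kN/m (0→w₀ over full span):
  R_A = 3w₀L/20 = 3·(-3)·4/20 = -9/5 kN
  M_A = w₀L²/30 = (-3)·4²/30 = -8/5 kN·m
  R_B = 7w₀L/20 = 7·(-3)·4/20 = -21/5 kN
  M_B = -w₀L²/20 = -(-3)·4²/20 = 12/5 kN·m
Load 3 — point force P=18 kN at a=8/3 m (b=L-a=4/3):
  R_A = Pb²(3a+b)/L³ = 18·(4/3)²·(3·(8/3)+(4/3))/4³ = 14/3 kN
  M_A = Pab²/L² = 18·(8/3)·(4/3)²/4² = 16/3 kN·m
  R_B = Pa²(a+3b)/L³ = 18·(8/3)²·((8/3)+3·(4/3))/4³ = 40/3 kN
  M_B = -Pa²b/L² = -18·(8/3)²·(4/3)/4² = -32/3 kN·m
Load 4 — point force P=18 kN at a=8/5 m (b=L-a=12/5):
  R_A = Pb²(3a+b)/L³ = 18·(12/5)²·(3·(8/5)+(12/5))/4³ = 1458/125 kN
  M_A = Pab²/L² = 18·(8/5)·(12/5)²/4² = 1296/125 kN·m
  R_B = Pa²(a+3b)/L³ = 18·(8/5)²·((8/5)+3·(12/5))/4³ = 792/125 kN
  M_B = -Pa²b/L² = -18·(8/5)²·(12/5)/4² = -864/125 kN·m
Superposition: R_A = 14449/375 kN, M_A = 11288/375 kN·m, R_B = 14801/375 kN, M_B = -11692/375 kN·m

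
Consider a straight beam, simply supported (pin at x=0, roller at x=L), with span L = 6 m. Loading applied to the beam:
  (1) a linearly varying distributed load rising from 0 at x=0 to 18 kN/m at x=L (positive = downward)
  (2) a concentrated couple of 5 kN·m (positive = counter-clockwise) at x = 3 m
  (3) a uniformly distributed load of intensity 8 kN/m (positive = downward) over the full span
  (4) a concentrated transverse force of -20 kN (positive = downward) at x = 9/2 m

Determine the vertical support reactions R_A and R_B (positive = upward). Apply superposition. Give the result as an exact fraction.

Load 1 — triangular load w₀=18 kN/m (0→w₀ over full span):
  R_A = w₀L/6 = 18·6/6 = 18 kN
  R_B = w₀L/3 = 18·6/3 = 36 kN
Load 2 — applied couple M₀=5 kN·m at a=3 m (b=L-a=3):
  R_A = M₀/L = 5/6 kN
  R_B = -M₀/L = -5/6 kN
Load 3 — uniform load w=8 kN/m over full span:
  R_A = wL/2 = 8·6/2 = 24 kN
  R_B = wL/2 = 8·6/2 = 24 kN
Load 4 — point force P=-20 kN at a=9/2 m (b=L-a=3/2):
  R_A = Pb/L = (-20)·(3/2)/6 = -5 kN
  R_B = Pa/L = (-20)·(9/2)/6 = -15 kN
Superposition: R_A = 227/6 kN, R_B = 265/6 kN

R_A = 227/6 kN, R_B = 265/6 kN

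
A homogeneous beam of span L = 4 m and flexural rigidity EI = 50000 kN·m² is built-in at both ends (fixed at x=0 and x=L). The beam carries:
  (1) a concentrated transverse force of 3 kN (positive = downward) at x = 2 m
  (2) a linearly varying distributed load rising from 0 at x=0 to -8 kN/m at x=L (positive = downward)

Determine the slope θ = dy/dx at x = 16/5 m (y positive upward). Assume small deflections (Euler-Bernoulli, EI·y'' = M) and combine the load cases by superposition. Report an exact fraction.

Load 1 — point force P=3 kN at a=2 m (b=L-a=2):
  θ_1 = Pa²(L-x)(2bL-(3b+a)(L-x))/(2L³EI)  [x>a] = 3·2²·(4-(16/5))·(2·2·4-(3·2+2)·(4-(16/5)))/(2·4³·50000) = 9/625000 rad
Load 2 — triangular load w₀=-8 kN/m (0→w₀ over full span):
  θ_2 = -w₀(2x(L-x)(L-2x)(x+2L)+x²(L-x)²)/(120LEI) = -(-8)·(2·(16/5)·(4-(16/5))·(4-2·(16/5))·((16/5)+2·4)+(16/5)²·(4-(16/5))²)/(120·4·50000) = -256/5859375 rad
Superposition: θ = Σ θ_i = -1373/46875000 rad ≈ -0.000029 rad

θ(16/5) = -1373/46875000 rad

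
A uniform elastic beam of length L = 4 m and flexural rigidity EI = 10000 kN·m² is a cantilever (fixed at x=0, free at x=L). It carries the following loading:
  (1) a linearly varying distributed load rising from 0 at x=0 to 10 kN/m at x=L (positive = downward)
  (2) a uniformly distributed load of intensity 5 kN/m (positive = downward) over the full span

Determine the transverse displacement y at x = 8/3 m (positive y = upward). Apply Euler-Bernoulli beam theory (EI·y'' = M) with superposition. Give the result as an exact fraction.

y(8/3) = -9968/455625 m

Load 1 — triangular load w₀=10 kN/m (0→w₀ over full span):
  y_1 = (w₀Lx³/12-w₀L²x²/6-w₀x⁵/(120L))/EI = (10·4·(8/3)³/12-10·4²·(8/3)²/6-10·(8/3)⁵/(120·4))/10000 = -5888/455625 m
Load 2 — uniform load w=5 kN/m over full span:
  y_2 = -wx²(x²-4Lx+6L²)/(24EI) = -5·(8/3)²·((8/3)²-4·4·(8/3)+6·4²)/(24·10000) = -272/30375 m
Superposition: y = Σ y_i = -9968/455625 m ≈ -0.021878 m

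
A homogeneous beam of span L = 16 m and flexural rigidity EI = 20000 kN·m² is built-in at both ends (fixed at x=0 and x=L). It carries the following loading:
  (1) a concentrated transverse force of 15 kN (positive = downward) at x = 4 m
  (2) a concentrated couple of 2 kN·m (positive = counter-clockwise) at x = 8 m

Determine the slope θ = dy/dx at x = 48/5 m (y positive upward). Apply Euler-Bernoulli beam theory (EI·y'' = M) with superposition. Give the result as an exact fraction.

Load 1 — point force P=15 kN at a=4 m (b=L-a=12):
  θ_1 = Pa²(L-x)(2bL-(3b+a)(L-x))/(2L³EI)  [x>a] = 15·4²·(16-(48/5))·(2·12·16-(3·12+4)·(16-(48/5)))/(2·16³·20000) = 3/2500 rad
Load 2 — applied couple M₀=2 kN·m at a=8 m (b=L-a=8):
  θ_2 = (R_Ax²/2 - M_Ax - M₀(x-a))/EI  [x>a] with R_A=3/16, M_A=1/2 = ((3/16)·(48/5)²/2 - (1/2)·(48/5) - 2·((48/5)-8))/20000 = 1/31250 rad
Superposition: θ = Σ θ_i = 77/62500 rad ≈ 0.001232 rad

θ(48/5) = 77/62500 rad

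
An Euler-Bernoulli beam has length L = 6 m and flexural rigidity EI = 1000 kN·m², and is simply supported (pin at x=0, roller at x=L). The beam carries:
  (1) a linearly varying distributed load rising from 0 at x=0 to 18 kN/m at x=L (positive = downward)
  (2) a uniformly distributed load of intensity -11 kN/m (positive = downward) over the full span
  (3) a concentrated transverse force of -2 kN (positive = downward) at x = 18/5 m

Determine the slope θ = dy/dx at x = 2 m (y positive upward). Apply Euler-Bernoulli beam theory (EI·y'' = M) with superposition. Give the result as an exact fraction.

θ(2) = 3187/375000 rad

Load 1 — triangular load w₀=18 kN/m (0→w₀ over full span):
  θ_1 = -w₀(7L⁴-30L²x²+15x⁴)/(360LEI) = -18·(7·6⁴-30·6²·2²+15·2⁴)/(360·6·1000) = -26/625 rad
Load 2 — uniform load w=-11 kN/m over full span:
  θ_2 = -w(L³-6Lx²+4x³)/(24EI) = -(-11)·(6³-6·6·2²+4·2³)/(24·1000) = 143/3000 rad
Load 3 — point force P=-2 kN at a=18/5 m (b=L-a=12/5):
  θ_3 = -Pb(L²-b²-3x²)/(6LEI)  [x≤a] = -(-2)·(12/5)·(6²-(12/5)²-3·2²)/(6·6·1000) = 38/15625 rad
Superposition: θ = Σ θ_i = 3187/375000 rad ≈ 0.008499 rad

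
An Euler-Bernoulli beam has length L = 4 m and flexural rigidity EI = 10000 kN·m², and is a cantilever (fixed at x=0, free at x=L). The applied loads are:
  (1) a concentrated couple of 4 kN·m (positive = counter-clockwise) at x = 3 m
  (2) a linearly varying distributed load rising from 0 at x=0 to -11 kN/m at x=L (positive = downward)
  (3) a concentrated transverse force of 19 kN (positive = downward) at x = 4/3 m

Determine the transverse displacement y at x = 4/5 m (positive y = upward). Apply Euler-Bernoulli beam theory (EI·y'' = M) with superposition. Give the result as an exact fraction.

Load 1 — applied couple M₀=4 kN·m at a=3 m (b=L-a=1):
  y_1 = M₀x²/(2EI)  [x≤a] = 4·(4/5)²/(2·10000) = 2/15625 m
Load 2 — triangular load w₀=-11 kN/m (0→w₀ over full span):
  y_2 = (w₀Lx³/12-w₀L²x²/6-w₀x⁵/(120L))/EI = ((-11)·4·(4/5)³/12-(-11)·4²·(4/5)²/6-(-11)·(4/5)⁵/(120·4))/10000 = 49522/29296875 m
Load 3 — point force P=19 kN at a=4/3 m (b=L-a=8/3):
  y_3 = -Px²(3a-x)/(6EI)  [x≤a] = -19·(4/5)²·(3·(4/3)-(4/5))/(6·10000) = -152/234375 m
Superposition: y = Σ y_i = 11424/9765625 m ≈ 0.001170 m

y(4/5) = 11424/9765625 m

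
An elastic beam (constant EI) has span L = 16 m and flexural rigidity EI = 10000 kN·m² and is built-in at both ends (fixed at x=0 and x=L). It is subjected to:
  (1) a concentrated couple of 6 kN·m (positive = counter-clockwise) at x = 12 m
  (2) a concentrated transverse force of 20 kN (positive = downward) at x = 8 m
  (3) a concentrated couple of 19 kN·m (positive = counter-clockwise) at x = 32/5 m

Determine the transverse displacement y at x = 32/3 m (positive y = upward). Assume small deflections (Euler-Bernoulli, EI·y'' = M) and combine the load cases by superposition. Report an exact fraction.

Load 1 — applied couple M₀=6 kN·m at a=12 m (b=L-a=4):
  y_1 = (R_Ax³/6 - M_Ax²/2)/EI  [x≤a] with R_A=27/64, M_A=15/8 = ((27/64)·(32/3)³/6 - (15/8)·(32/3)²/2)/10000 = -4/1875 m
Load 2 — point force P=20 kN at a=8 m (b=L-a=8):
  y_2 = -Pa²(L-x)²(3bL-(3b+a)(L-x))/(6L³EI)  [x>a] = -20·8²·(16-(32/3))²·(3·8·16-(3·8+8)·(16-(32/3)))/(6·16³·10000) = -64/2025 m
Load 3 — applied couple M₀=19 kN·m at a=32/5 m (b=L-a=48/5):
  y_3 = (R_Ax³/6 - M_Ax²/2 - M₀(x-a)²/2)/EI  [x>a] with R_A=171/100, M_A=57/25 = ((171/100)·(32/3)³/6 - (57/25)·(32/3)²/2 - 19·((32/3)-(32/5))²/2)/10000 = 608/140625 m
Superposition: y = Σ y_i = -37228/1265625 m ≈ -0.029415 m

y(32/3) = -37228/1265625 m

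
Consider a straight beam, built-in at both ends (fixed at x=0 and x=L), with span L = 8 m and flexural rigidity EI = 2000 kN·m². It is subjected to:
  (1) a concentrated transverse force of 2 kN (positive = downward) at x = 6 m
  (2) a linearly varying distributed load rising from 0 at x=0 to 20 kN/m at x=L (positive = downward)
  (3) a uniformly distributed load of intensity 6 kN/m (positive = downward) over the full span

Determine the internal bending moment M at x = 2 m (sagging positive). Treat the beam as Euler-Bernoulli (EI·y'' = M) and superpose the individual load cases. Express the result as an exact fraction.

Load 1 — point force P=2 kN at a=6 m (b=L-a=2):
  M_1 = Pb²(3a+b)x/L³ - Pab²/L²  [x≤a] = 2·2²·(3·6+2)·2/8³ - 2·6·2²/8² = -1/8 kN·m
Load 2 — triangular load w₀=20 kN/m (0→w₀ over full span):
  M_2 = 3w₀Lx/20 - w₀L²/30 - w₀x³/(6L) = 3·20·8·2/20 - 20·8²/30 - 20·2³/(6·8) = 2 kN·m
Load 3 — uniform load w=6 kN/m over full span:
  M_3 = wLx/2 - wL²/12 - wx²/2 = 6·8·2/2 - 6·8²/12 - 6·2²/2 = 4 kN·m
Superposition: M = Σ M_i = 47/8 kN·m ≈ 5.875000 kN·m

M(2) = 47/8 kN·m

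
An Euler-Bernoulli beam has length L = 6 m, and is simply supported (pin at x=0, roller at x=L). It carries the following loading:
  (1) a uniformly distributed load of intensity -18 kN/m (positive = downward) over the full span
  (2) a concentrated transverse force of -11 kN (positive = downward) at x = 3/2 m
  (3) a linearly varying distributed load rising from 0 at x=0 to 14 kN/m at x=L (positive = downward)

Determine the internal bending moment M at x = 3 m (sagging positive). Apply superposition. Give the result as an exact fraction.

M(3) = -231/4 kN·m

Load 1 — uniform load w=-18 kN/m over full span:
  M_1 = wx(L-x)/2 = (-18)·3·(6-3)/2 = -81 kN·m
Load 2 — point force P=-11 kN at a=3/2 m (b=L-a=9/2):
  M_2 = Pa(L-x)/L  [x>a] = (-11)·(3/2)·(6-3)/6 = -33/4 kN·m
Load 3 — triangular load w₀=14 kN/m (0→w₀ over full span):
  M_3 = w₀Lx/6 - w₀x³/(6L) = 14·6·3/6 - 14·3³/(6·6) = 63/2 kN·m
Superposition: M = Σ M_i = -231/4 kN·m ≈ -57.750000 kN·m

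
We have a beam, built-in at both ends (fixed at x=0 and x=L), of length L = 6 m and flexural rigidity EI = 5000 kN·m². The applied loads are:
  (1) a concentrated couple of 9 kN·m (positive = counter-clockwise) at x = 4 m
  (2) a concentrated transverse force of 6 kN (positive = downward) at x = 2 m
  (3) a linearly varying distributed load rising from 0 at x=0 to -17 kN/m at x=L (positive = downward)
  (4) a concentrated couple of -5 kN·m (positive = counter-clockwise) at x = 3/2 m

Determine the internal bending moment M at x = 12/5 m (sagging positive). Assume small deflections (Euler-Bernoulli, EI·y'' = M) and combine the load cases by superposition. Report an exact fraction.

M(12/5) = -19477/6000 kN·m

Load 1 — applied couple M₀=9 kN·m at a=4 m (b=L-a=2):
  M_1 = R_Ax - M_A  [x≤a] with R_A=2, M_A=3 = 2·(12/5) - 3 = 9/5 kN·m
Load 2 — point force P=6 kN at a=2 m (b=L-a=4):
  M_2 = Pa²(a+3b)(L-x)/L³ - Pa²b/L²  [x>a] = 6·2²·(2+3·4)·(6-(12/5))/6³ - 6·2²·4/6² = 44/15 kN·m
Load 3 — triangular load w₀=-17 kN/m (0→w₀ over full span):
  M_3 = 3w₀Lx/20 - w₀L²/30 - w₀x³/(6L) = 3·(-17)·6·(12/5)/20 - (-17)·6²/30 - (-17)·(12/5)³/(6·6) = -1224/125 kN·m
Load 4 — applied couple M₀=-5 kN·m at a=3/2 m (b=L-a=9/2):
  M_4 = R_Ax - M_A - M₀  [x>a] with R_A=-15/16, M_A=15/16 = (-15/16)·(12/5) - (15/16) - (-5) = 29/16 kN·m
Superposition: M = Σ M_i = -19477/6000 kN·m ≈ -3.246167 kN·m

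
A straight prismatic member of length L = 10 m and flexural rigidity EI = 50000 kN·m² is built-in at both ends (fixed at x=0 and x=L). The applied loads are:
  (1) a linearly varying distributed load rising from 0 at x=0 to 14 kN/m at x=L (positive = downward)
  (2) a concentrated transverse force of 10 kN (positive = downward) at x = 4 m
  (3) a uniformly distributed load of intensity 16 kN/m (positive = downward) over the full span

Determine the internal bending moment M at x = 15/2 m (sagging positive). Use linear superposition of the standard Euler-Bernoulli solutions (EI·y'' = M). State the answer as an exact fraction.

M(15/2) = 2261/80 kN·m

Load 1 — triangular load w₀=14 kN/m (0→w₀ over full span):
  M_1 = 3w₀Lx/20 - w₀L²/30 - w₀x³/(6L) = 3·14·10·(15/2)/20 - 14·10²/30 - 14·(15/2)³/(6·10) = 595/48 kN·m
Load 2 — point force P=10 kN at a=4 m (b=L-a=6):
  M_2 = Pa²(a+3b)(L-x)/L³ - Pa²b/L²  [x>a] = 10·4²·(4+3·6)·(10-(15/2))/10³ - 10·4²·6/10² = -4/5 kN·m
Load 3 — uniform load w=16 kN/m over full span:
  M_3 = wLx/2 - wL²/12 - wx²/2 = 16·10·(15/2)/2 - 16·10²/12 - 16·(15/2)²/2 = 50/3 kN·m
Superposition: M = Σ M_i = 2261/80 kN·m ≈ 28.262500 kN·m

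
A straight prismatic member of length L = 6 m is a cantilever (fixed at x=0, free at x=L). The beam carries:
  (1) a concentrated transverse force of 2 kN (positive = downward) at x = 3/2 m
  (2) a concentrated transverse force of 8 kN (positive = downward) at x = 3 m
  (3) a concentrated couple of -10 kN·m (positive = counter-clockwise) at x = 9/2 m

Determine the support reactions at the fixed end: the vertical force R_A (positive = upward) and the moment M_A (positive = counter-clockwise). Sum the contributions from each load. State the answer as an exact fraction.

Load 1 — point force P=2 kN at a=3/2 m (b=L-a=9/2):
  R_A = P = 2 kN
  M_A = Pa = 2·(3/2) = 3 kN·m
Load 2 — point force P=8 kN at a=3 m (b=L-a=3):
  R_A = P = 8 kN
  M_A = Pa = 8·3 = 24 kN·m
Load 3 — applied couple M₀=-10 kN·m at a=9/2 m (b=L-a=3/2):
  R_A = 0 kN
  M_A = -M₀ = -(-10) = 10 kN·m
Superposition: R_A = 10 kN, M_A = 37 kN·m

R_A = 10 kN, M_A = 37 kN·m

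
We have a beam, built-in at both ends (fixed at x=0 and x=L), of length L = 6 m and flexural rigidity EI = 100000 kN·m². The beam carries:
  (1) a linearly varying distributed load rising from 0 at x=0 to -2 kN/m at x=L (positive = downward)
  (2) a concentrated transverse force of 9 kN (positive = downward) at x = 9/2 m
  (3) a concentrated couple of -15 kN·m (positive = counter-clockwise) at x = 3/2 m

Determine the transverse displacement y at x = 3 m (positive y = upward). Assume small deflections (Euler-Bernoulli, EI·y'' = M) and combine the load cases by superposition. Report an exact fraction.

Load 1 — triangular load w₀=-2 kN/m (0→w₀ over full span):
  y_1 = -w₀x²(L-x)²(x+2L)/(120LEI) = -(-2)·3²·(6-3)²·(3+2·6)/(120·6·100000) = 27/800000 m
Load 2 — point force P=9 kN at a=9/2 m (b=L-a=3/2):
  y_2 = -Pb²x²(3aL-(3a+b)x)/(6L³EI)  [x≤a] = -9·(3/2)²·3²·(3·(9/2)·6-(3·(9/2)+(3/2))·3)/(6·6³·100000) = -81/1600000 m
Load 3 — applied couple M₀=-15 kN·m at a=3/2 m (b=L-a=9/2):
  y_3 = (R_Ax³/6 - M_Ax²/2 - M₀(x-a)²/2)/EI  [x>a] with R_A=-45/16, M_A=45/16 = ((-45/16)·3³/6 - (45/16)·3²/2 - (-15)·(3-(3/2))²/2)/100000 = -27/320000 m
Superposition: y = Σ y_i = -81/800000 m ≈ -0.000101 m

y(3) = -81/800000 m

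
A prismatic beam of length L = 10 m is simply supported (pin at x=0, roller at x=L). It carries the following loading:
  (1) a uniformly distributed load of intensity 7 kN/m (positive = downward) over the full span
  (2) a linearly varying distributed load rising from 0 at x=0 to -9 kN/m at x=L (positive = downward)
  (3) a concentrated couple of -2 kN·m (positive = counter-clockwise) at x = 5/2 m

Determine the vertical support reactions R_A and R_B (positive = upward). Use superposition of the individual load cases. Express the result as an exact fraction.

Load 1 — uniform load w=7 kN/m over full span:
  R_A = wL/2 = 7·10/2 = 35 kN
  R_B = wL/2 = 7·10/2 = 35 kN
Load 2 — triangular load w₀=-9 kN/m (0→w₀ over full span):
  R_A = w₀L/6 = (-9)·10/6 = -15 kN
  R_B = w₀L/3 = (-9)·10/3 = -30 kN
Load 3 — applied couple M₀=-2 kN·m at a=5/2 m (b=L-a=15/2):
  R_A = M₀/L = (-2)/10 = -1/5 kN
  R_B = -M₀/L = -(-2)/10 = 1/5 kN
Superposition: R_A = 99/5 kN, R_B = 26/5 kN

R_A = 99/5 kN, R_B = 26/5 kN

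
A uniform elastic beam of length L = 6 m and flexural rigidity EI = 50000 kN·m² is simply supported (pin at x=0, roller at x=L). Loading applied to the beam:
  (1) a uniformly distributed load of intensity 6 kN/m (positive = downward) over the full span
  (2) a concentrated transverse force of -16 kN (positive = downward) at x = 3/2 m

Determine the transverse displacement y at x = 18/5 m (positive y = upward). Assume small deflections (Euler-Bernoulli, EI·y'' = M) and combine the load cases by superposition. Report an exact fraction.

Load 1 — uniform load w=6 kN/m over full span:
  y_1 = -wx(L³-2Lx²+x³)/(24EI) = -6·(18/5)·(6³-2·6·(18/5)²+(18/5)³)/(24·50000) = -7533/3906250 m
Load 2 — point force P=-16 kN at a=3/2 m (b=L-a=9/2):
  y_2 = -Pa(L-x)(2Lx-a²-x²)/(6LEI)  [x>a] = -(-16)·(3/2)·(6-(18/5))·(2·6·(18/5)-(3/2)²-(18/5)²)/(6·6·50000) = 2799/3125000 m
Superposition: y = Σ y_i = -16137/15625000 m ≈ -0.001033 m

y(18/5) = -16137/15625000 m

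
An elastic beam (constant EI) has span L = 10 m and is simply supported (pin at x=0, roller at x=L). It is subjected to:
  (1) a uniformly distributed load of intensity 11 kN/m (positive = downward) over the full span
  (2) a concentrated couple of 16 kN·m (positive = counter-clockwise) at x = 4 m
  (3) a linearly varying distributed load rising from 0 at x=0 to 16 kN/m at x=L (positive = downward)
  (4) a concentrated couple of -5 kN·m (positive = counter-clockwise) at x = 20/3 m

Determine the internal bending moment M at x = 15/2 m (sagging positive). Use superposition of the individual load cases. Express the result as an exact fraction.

M(15/2) = 1503/8 kN·m

Load 1 — uniform load w=11 kN/m over full span:
  M_1 = wx(L-x)/2 = 11·(15/2)·(10-(15/2))/2 = 825/8 kN·m
Load 2 — applied couple M₀=16 kN·m at a=4 m (b=L-a=6):
  M_2 = M₀x/L - M₀  [x>a] = 16·(15/2)/10 - 16 = -4 kN·m
Load 3 — triangular load w₀=16 kN/m (0→w₀ over full span):
  M_3 = w₀Lx/6 - w₀x³/(6L) = 16·10·(15/2)/6 - 16·(15/2)³/(6·10) = 175/2 kN·m
Load 4 — applied couple M₀=-5 kN·m at a=20/3 m (b=L-a=10/3):
  M_4 = M₀x/L - M₀  [x>a] = (-5)·(15/2)/10 - (-5) = 5/4 kN·m
Superposition: M = Σ M_i = 1503/8 kN·m ≈ 187.875000 kN·m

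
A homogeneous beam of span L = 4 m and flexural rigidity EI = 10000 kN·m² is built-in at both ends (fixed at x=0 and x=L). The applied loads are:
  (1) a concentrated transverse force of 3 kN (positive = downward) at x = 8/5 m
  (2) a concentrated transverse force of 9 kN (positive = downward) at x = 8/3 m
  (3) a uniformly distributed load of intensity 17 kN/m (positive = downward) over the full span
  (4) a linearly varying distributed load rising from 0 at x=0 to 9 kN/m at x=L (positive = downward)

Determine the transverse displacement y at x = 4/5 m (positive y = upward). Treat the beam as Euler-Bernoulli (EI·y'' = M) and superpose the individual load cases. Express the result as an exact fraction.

y(4/5) = -59456/87890625 m

Load 1 — point force P=3 kN at a=8/5 m (b=L-a=12/5):
  y_1 = -Pb²x²(3aL-(3a+b)x)/(6L³EI)  [x≤a] = -3·(12/5)²·(4/5)²·(3·(8/5)·4-(3·(8/5)+(12/5))·(4/5))/(6·4³·10000) = -378/9765625 m
Load 2 — point force P=9 kN at a=8/3 m (b=L-a=4/3):
  y_2 = -Pb²x²(3aL-(3a+b)x)/(6L³EI)  [x≤a] = -9·(4/3)²·(4/5)²·(3·(8/3)·4-(3·(8/3)+(4/3))·(4/5))/(6·4³·10000) = -46/703125 m
Load 3 — uniform load w=17 kN/m over full span:
  y_3 = -wx²(L-x)²/(24EI) = -17·(4/5)²·(4-(4/5))²/(24·10000) = -544/1171875 m
Load 4 — triangular load w₀=9 kN/m (0→w₀ over full span):
  y_4 = -w₀x²(L-x)²(x+2L)/(120LEI) = -9·(4/5)²·(4-(4/5))²·((4/5)+2·4)/(120·4·10000) = -1056/9765625 m
Superposition: y = Σ y_i = -59456/87890625 m ≈ -0.000676 m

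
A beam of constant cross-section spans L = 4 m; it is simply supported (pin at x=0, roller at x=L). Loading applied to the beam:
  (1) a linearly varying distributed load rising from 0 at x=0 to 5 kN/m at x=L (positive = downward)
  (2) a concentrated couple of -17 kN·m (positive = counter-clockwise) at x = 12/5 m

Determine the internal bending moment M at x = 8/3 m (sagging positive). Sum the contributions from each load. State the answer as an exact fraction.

M(8/3) = 859/81 kN·m

Load 1 — triangular load w₀=5 kN/m (0→w₀ over full span):
  M_1 = w₀Lx/6 - w₀x³/(6L) = 5·4·(8/3)/6 - 5·(8/3)³/(6·4) = 400/81 kN·m
Load 2 — applied couple M₀=-17 kN·m at a=12/5 m (b=L-a=8/5):
  M_2 = M₀x/L - M₀  [x>a] = (-17)·(8/3)/4 - (-17) = 17/3 kN·m
Superposition: M = Σ M_i = 859/81 kN·m ≈ 10.604938 kN·m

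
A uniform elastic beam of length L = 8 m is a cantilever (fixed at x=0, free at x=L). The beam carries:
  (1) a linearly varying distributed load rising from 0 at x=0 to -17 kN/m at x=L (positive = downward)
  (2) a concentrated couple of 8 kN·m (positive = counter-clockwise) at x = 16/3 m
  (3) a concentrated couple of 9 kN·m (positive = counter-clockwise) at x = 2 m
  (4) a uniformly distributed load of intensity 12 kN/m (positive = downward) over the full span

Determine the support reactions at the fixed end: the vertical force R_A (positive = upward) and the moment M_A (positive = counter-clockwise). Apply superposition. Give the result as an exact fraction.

R_A = 28 kN, M_A = 13/3 kN·m

Load 1 — triangular load w₀=-17 kN/m (0→w₀ over full span):
  R_A = w₀L/2 = (-17)·8/2 = -68 kN
  M_A = w₀L²/3 = (-17)·8²/3 = -1088/3 kN·m
Load 2 — applied couple M₀=8 kN·m at a=16/3 m (b=L-a=8/3):
  R_A = 0 kN
  M_A = -M₀ = -8 kN·m
Load 3 — applied couple M₀=9 kN·m at a=2 m (b=L-a=6):
  R_A = 0 kN
  M_A = -M₀ = -9 kN·m
Load 4 — uniform load w=12 kN/m over full span:
  R_A = wL = 12·8 = 96 kN
  M_A = wL²/2 = 12·8²/2 = 384 kN·m
Superposition: R_A = 28 kN, M_A = 13/3 kN·m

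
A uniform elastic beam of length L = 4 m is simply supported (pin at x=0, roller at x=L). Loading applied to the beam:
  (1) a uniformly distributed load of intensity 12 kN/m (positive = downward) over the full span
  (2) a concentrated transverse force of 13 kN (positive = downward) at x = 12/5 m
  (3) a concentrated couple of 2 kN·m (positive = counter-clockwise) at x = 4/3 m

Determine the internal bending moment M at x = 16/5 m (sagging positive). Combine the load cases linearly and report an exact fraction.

M(16/5) = 106/5 kN·m

Load 1 — uniform load w=12 kN/m over full span:
  M_1 = wx(L-x)/2 = 12·(16/5)·(4-(16/5))/2 = 384/25 kN·m
Load 2 — point force P=13 kN at a=12/5 m (b=L-a=8/5):
  M_2 = Pa(L-x)/L  [x>a] = 13·(12/5)·(4-(16/5))/4 = 156/25 kN·m
Load 3 — applied couple M₀=2 kN·m at a=4/3 m (b=L-a=8/3):
  M_3 = M₀x/L - M₀  [x>a] = 2·(16/5)/4 - 2 = -2/5 kN·m
Superposition: M = Σ M_i = 106/5 kN·m ≈ 21.200000 kN·m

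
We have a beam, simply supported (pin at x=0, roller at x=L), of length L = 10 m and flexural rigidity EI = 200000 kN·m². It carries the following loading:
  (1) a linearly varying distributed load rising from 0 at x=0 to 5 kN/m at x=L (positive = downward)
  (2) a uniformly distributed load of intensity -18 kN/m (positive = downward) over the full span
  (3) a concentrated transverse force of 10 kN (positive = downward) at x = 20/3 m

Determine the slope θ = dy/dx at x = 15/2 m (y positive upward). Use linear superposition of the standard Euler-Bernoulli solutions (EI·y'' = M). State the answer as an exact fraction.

Load 1 — triangular load w₀=5 kN/m (0→w₀ over full span):
  θ_1 = -w₀(7L⁴-30L²x²+15x⁴)/(360LEI) = -5·(7·10⁴-30·10²·(15/2)²+15·(15/2)⁴)/(360·10·200000) = 1313/3686400 rad
Load 2 — uniform load w=-18 kN/m over full span:
  θ_2 = -w(L³-6Lx²+4x³)/(24EI) = -(-18)·(10³-6·10·(15/2)²+4·(15/2)³)/(24·200000) = -33/12800 rad
Load 3 — point force P=10 kN at a=20/3 m (b=L-a=10/3):
  θ_3 = -Pa(2L²-6Lx+3x²+a²)/(6LEI)  [x>a] = -10·(20/3)·(2·10²-6·10·(15/2)+3·(15/2)²+(20/3)²)/(6·10·200000) = 53/259200 rad
Superposition: θ = Σ θ_i = -13387/6635520 rad ≈ -0.002017 rad

θ(15/2) = -13387/6635520 rad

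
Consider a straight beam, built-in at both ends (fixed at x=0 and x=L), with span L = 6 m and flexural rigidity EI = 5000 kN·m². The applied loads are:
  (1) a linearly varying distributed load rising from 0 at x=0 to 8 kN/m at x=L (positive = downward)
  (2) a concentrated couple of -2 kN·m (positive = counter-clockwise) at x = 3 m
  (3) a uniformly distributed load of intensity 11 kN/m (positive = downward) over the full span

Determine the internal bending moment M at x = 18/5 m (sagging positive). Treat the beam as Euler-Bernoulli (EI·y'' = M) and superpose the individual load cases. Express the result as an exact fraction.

M(18/5) = 5293/250 kN·m

Load 1 — triangular load w₀=8 kN/m (0→w₀ over full span):
  M_1 = 3w₀Lx/20 - w₀L²/30 - w₀x³/(6L) = 3·8·6·(18/5)/20 - 8·6²/30 - 8·(18/5)³/(6·6) = 744/125 kN·m
Load 2 — applied couple M₀=-2 kN·m at a=3 m (b=L-a=3):
  M_2 = R_Ax - M_A - M₀  [x>a] with R_A=-1/2, M_A=-1/2 = (-1/2)·(18/5) - (-1/2) - (-2) = 7/10 kN·m
Load 3 — uniform load w=11 kN/m over full span:
  M_3 = wLx/2 - wL²/12 - wx²/2 = 11·6·(18/5)/2 - 11·6²/12 - 11·(18/5)²/2 = 363/25 kN·m
Superposition: M = Σ M_i = 5293/250 kN·m ≈ 21.172000 kN·m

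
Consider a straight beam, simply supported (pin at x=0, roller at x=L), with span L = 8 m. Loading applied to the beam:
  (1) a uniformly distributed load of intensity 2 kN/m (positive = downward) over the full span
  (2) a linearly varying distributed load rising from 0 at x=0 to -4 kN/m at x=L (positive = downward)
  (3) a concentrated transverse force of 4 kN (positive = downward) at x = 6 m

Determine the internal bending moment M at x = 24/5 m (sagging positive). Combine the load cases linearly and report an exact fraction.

Load 1 — uniform load w=2 kN/m over full span:
  M_1 = wx(L-x)/2 = 2·(24/5)·(8-(24/5))/2 = 384/25 kN·m
Load 2 — triangular load w₀=-4 kN/m (0→w₀ over full span):
  M_2 = w₀Lx/6 - w₀x³/(6L) = (-4)·8·(24/5)/6 - (-4)·(24/5)³/(6·8) = -2048/125 kN·m
Load 3 — point force P=4 kN at a=6 m (b=L-a=2):
  M_3 = Pbx/L  [x≤a] = 4·2·(24/5)/8 = 24/5 kN·m
Superposition: M = Σ M_i = 472/125 kN·m ≈ 3.776000 kN·m

M(24/5) = 472/125 kN·m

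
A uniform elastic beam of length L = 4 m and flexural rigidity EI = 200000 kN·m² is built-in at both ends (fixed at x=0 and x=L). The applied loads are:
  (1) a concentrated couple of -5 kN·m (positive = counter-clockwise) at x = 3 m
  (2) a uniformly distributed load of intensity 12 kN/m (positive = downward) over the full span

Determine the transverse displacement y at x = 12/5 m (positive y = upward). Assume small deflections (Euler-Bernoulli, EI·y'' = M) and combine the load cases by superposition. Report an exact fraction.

Load 1 — applied couple M₀=-5 kN·m at a=3 m (b=L-a=1):
  y_1 = (R_Ax³/6 - M_Ax²/2)/EI  [x≤a] with R_A=-45/32, M_A=-25/16 = ((-45/32)·(12/5)³/6 - (-25/16)·(12/5)²/2)/200000 = 63/10000000 m
Load 2 — uniform load w=12 kN/m over full span:
  y_2 = -wx²(L-x)²/(24EI) = -12·(12/5)²·(4-(12/5))²/(24·200000) = -72/1953125 m
Superposition: y = Σ y_i = -7641/250000000 m ≈ -0.000031 m

y(12/5) = -7641/250000000 m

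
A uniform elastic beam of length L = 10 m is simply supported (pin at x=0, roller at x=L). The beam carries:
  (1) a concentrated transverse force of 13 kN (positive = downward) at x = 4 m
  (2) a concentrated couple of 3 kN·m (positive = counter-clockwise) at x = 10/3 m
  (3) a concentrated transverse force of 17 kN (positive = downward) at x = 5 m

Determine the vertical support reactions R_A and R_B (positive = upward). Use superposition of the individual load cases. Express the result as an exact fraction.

R_A = 83/5 kN, R_B = 67/5 kN

Load 1 — point force P=13 kN at a=4 m (b=L-a=6):
  R_A = Pb/L = 13·6/10 = 39/5 kN
  R_B = Pa/L = 13·4/10 = 26/5 kN
Load 2 — applied couple M₀=3 kN·m at a=10/3 m (b=L-a=20/3):
  R_A = M₀/L = 3/10 kN
  R_B = -M₀/L = -3/10 kN
Load 3 — point force P=17 kN at a=5 m (b=L-a=5):
  R_A = Pb/L = 17·5/10 = 17/2 kN
  R_B = Pa/L = 17·5/10 = 17/2 kN
Superposition: R_A = 83/5 kN, R_B = 67/5 kN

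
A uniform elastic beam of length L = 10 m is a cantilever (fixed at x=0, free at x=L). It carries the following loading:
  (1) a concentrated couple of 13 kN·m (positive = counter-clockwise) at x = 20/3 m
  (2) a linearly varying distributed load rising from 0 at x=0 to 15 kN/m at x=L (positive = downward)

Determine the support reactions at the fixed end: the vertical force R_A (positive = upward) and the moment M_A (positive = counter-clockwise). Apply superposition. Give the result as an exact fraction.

Load 1 — applied couple M₀=13 kN·m at a=20/3 m (b=L-a=10/3):
  R_A = 0 kN
  M_A = -M₀ = -13 kN·m
Load 2 — triangular load w₀=15 kN/m (0→w₀ over full span):
  R_A = w₀L/2 = 15·10/2 = 75 kN
  M_A = w₀L²/3 = 15·10²/3 = 500 kN·m
Superposition: R_A = 75 kN, M_A = 487 kN·m

R_A = 75 kN, M_A = 487 kN·m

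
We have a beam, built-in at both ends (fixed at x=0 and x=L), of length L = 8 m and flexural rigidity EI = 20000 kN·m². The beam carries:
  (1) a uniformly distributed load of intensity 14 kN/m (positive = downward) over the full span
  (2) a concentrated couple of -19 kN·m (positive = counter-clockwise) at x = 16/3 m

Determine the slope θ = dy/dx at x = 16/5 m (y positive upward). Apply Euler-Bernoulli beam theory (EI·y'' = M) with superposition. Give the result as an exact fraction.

θ(16/5) = -577/468750 rad

Load 1 — uniform load w=14 kN/m over full span:
  θ_1 = -wx(L-x)(L-2x)/(12EI) = -14·(16/5)·(8-(16/5))·(8-2·(16/5))/(12·20000) = -112/78125 rad
Load 2 — applied couple M₀=-19 kN·m at a=16/3 m (b=L-a=8/3):
  θ_2 = (R_Ax²/2 - M_Ax)/EI  [x≤a] with R_A=-19/6, M_A=-19/3 = ((-19/6)·(16/5)²/2 - (-19/3)·(16/5))/20000 = 19/93750 rad
Superposition: θ = Σ θ_i = -577/468750 rad ≈ -0.001231 rad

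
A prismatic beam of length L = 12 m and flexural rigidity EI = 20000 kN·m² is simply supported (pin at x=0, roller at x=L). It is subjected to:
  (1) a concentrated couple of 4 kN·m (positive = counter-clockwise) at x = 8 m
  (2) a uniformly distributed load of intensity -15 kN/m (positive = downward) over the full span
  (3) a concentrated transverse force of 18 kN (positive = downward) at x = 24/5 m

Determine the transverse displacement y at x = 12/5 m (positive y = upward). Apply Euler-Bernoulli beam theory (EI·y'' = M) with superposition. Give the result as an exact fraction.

y(12/5) = 7891/78125 m

Load 1 — applied couple M₀=4 kN·m at a=8 m (b=L-a=4):
  y_1 = (M₀x³/(6L)+C₁x)/EI  [x≤a] with C₁=M₀(3b²-L²)/(6L)=-16/3 = (4·(12/5)³/(6·12)+(-16/3)·(12/5))/20000 = -47/78125 m
Load 2 — uniform load w=-15 kN/m over full span:
  y_2 = -wx(L³-2Lx²+x³)/(24EI) = -(-15)·(12/5)·(12³-2·12·(12/5)²+(12/5)³)/(24·20000) = 9396/78125 m
Load 3 — point force P=18 kN at a=24/5 m (b=L-a=36/5):
  y_3 = -Pbx(L²-b²-x²)/(6LEI)  [x≤a] = -18·(36/5)·(12/5)·(12²-(36/5)²-(12/5)²)/(6·12·20000) = -1458/78125 m
Superposition: y = Σ y_i = 7891/78125 m ≈ 0.101005 m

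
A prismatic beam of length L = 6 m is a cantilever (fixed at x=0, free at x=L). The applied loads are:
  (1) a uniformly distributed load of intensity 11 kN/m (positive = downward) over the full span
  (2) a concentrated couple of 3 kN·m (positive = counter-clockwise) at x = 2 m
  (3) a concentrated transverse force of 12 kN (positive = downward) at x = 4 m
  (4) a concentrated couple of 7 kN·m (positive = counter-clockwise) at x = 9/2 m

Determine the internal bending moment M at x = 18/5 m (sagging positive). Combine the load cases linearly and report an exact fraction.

Load 1 — uniform load w=11 kN/m over full span:
  M_1 = -w(L-x)²/2 = -11·(6-(18/5))²/2 = -792/25 kN·m
Load 2 — applied couple M₀=3 kN·m at a=2 m (b=L-a=4):
  M_2 = 0  [x>a] = 0 kN·m
Load 3 — point force P=12 kN at a=4 m (b=L-a=2):
  M_3 = -P(a-x)  [x≤a] = -12·(4-(18/5)) = -24/5 kN·m
Load 4 — applied couple M₀=7 kN·m at a=9/2 m (b=L-a=3/2):
  M_4 = M₀  [x≤a] = 7 = 7 kN·m
Superposition: M = Σ M_i = -737/25 kN·m ≈ -29.480000 kN·m

M(18/5) = -737/25 kN·m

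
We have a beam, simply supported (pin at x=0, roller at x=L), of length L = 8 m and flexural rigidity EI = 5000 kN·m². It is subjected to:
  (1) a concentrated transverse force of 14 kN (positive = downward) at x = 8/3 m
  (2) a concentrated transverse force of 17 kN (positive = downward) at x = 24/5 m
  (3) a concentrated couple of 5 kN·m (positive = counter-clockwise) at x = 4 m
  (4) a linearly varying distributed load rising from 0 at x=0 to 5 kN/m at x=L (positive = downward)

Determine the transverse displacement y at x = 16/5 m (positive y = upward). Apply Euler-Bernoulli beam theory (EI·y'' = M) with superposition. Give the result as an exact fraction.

y(16/5) = -4332122/52734375 m

Load 1 — point force P=14 kN at a=8/3 m (b=L-a=16/3):
  y_1 = -Pa(L-x)(2Lx-a²-x²)/(6LEI)  [x>a] = -14·(8/3)·(8-(16/5))·(2·8·(16/5)-(8/3)²-(16/5)²)/(6·8·5000) = -53312/2109375 m
Load 2 — point force P=17 kN at a=24/5 m (b=L-a=16/5):
  y_2 = -Pbx(L²-b²-x²)/(6LEI)  [x≤a] = -17·(16/5)·(16/5)·(8²-(16/5)²-(16/5)²)/(6·8·5000) = -36992/1171875 m
Load 3 — applied couple M₀=5 kN·m at a=4 m (b=L-a=4):
  y_3 = (M₀x³/(6L)+C₁x)/EI  [x≤a] with C₁=M₀(3b²-L²)/(6L)=-5/3 = (5·(16/5)³/(6·8)+(-5/3)·(16/5))/5000 = -6/15625 m
Load 4 — triangular load w₀=5 kN/m (0→w₀ over full span):
  y_4 = -w₀x(7L⁴-10L²x²+3x⁴)/(360LEI) = -5·(16/5)·(7·8⁴-10·8²·(16/5)²+3·(16/5)⁴)/(360·8·5000) = -146048/5859375 m
Superposition: y = Σ y_i = -4332122/52734375 m ≈ -0.082150 m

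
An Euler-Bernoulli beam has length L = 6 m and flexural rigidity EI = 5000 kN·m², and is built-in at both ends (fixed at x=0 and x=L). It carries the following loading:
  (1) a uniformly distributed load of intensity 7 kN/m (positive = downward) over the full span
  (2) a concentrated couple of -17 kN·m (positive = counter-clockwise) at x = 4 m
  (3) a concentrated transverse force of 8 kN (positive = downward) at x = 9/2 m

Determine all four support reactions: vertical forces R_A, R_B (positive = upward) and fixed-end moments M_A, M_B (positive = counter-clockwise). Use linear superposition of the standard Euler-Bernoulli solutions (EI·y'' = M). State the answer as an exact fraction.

R_A = 665/36 kN, M_A = 211/12 kN·m, R_B = 1135/36 kN, M_B = -111/4 kN·m

Load 1 — uniform load w=7 kN/m over full span:
  R_A = wL/2 = 7·6/2 = 21 kN
  M_A = wL²/12 = 7·6²/12 = 21 kN·m
  R_B = wL/2 = 7·6/2 = 21 kN
  M_B = -wL²/12 = -7·6²/12 = -21 kN·m
Load 2 — applied couple M₀=-17 kN·m at a=4 m (b=L-a=2):
  R_A = 6M₀ab/L³ = 6·(-17)·4·2/6³ = -34/9 kN
  M_A = M₀b(2a-b)/L² = (-17)·2·(2·4-2)/6² = -17/3 kN·m
  R_B = -6M₀ab/L³ = -6·(-17)·4·2/6³ = 34/9 kN
  M_B = M₀a(2b-a)/L² = (-17)·4·(2·2-4)/6² = 0 kN·m
Load 3 — point force P=8 kN at a=9/2 m (b=L-a=3/2):
  R_A = Pb²(3a+b)/L³ = 8·(3/2)²·(3·(9/2)+(3/2))/6³ = 5/4 kN
  M_A = Pab²/L² = 8·(9/2)·(3/2)²/6² = 9/4 kN·m
  R_B = Pa²(a+3b)/L³ = 8·(9/2)²·((9/2)+3·(3/2))/6³ = 27/4 kN
  M_B = -Pa²b/L² = -8·(9/2)²·(3/2)/6² = -27/4 kN·m
Superposition: R_A = 665/36 kN, M_A = 211/12 kN·m, R_B = 1135/36 kN, M_B = -111/4 kN·m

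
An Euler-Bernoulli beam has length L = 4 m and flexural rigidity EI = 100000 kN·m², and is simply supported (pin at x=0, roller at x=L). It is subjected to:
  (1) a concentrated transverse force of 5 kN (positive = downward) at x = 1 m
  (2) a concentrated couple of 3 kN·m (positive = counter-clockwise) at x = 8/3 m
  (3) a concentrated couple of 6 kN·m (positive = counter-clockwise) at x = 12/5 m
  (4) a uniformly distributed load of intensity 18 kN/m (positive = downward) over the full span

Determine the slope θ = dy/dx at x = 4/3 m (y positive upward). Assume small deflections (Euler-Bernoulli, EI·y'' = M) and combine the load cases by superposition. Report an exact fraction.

θ(4/3) = -46519/180000000 rad

Load 1 — point force P=5 kN at a=1 m (b=L-a=3):
  θ_1 = -Pa(2L²-6Lx+3x²+a²)/(6LEI)  [x>a] = -5·1·(2·4²-6·4·(4/3)+3·(4/3)²+1²)/(6·4·100000) = -19/1440000 rad
Load 2 — applied couple M₀=3 kN·m at a=8/3 m (b=L-a=4/3):
  θ_2 = (M₀x²/(2L)+C₁)/EI  [x≤a] with C₁=M₀(3b²-L²)/(6L)=-4/3 = (3·(4/3)²/(2·4)+(-4/3))/100000 = -1/150000 rad
Load 3 — applied couple M₀=6 kN·m at a=12/5 m (b=L-a=8/5):
  θ_3 = (M₀x²/(2L)+C₁)/EI  [x≤a] with C₁=M₀(3b²-L²)/(6L)=-52/25 = (6·(4/3)²/(2·4)+(-52/25))/100000 = -7/937500 rad
Load 4 — uniform load w=18 kN/m over full span:
  θ_4 = -w(L³-6Lx²+4x³)/(24EI) = -18·(4³-6·4·(4/3)²+4·(4/3)³)/(24·100000) = -13/56250 rad
Superposition: θ = Σ θ_i = -46519/180000000 rad ≈ -0.000258 rad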